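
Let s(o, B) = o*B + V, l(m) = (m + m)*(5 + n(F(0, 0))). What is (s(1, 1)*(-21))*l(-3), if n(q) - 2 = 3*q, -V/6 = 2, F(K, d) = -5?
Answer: 11088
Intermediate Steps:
V = -12 (V = -6*2 = -12)
n(q) = 2 + 3*q
l(m) = -16*m (l(m) = (m + m)*(5 + (2 + 3*(-5))) = (2*m)*(5 + (2 - 15)) = (2*m)*(5 - 13) = (2*m)*(-8) = -16*m)
s(o, B) = -12 + B*o (s(o, B) = o*B - 12 = B*o - 12 = -12 + B*o)
(s(1, 1)*(-21))*l(-3) = ((-12 + 1*1)*(-21))*(-16*(-3)) = ((-12 + 1)*(-21))*48 = -11*(-21)*48 = 231*48 = 11088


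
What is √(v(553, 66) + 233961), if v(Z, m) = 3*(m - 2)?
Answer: 3*√26017 ≈ 483.89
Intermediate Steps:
v(Z, m) = -6 + 3*m (v(Z, m) = 3*(-2 + m) = -6 + 3*m)
√(v(553, 66) + 233961) = √((-6 + 3*66) + 233961) = √((-6 + 198) + 233961) = √(192 + 233961) = √234153 = 3*√26017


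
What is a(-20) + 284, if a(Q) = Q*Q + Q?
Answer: 664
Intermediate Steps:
a(Q) = Q + Q² (a(Q) = Q² + Q = Q + Q²)
a(-20) + 284 = -20*(1 - 20) + 284 = -20*(-19) + 284 = 380 + 284 = 664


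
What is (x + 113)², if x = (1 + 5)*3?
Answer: 17161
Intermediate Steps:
x = 18 (x = 6*3 = 18)
(x + 113)² = (18 + 113)² = 131² = 17161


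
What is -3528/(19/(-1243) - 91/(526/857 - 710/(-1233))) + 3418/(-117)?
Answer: 236340750836174/13987144253745 ≈ 16.897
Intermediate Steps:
-3528/(19/(-1243) - 91/(526/857 - 710/(-1233))) + 3418/(-117) = -3528/(19*(-1/1243) - 91/(526*(1/857) - 710*(-1/1233))) + 3418*(-1/117) = -3528/(-19/1243 - 91/(526/857 + 710/1233)) - 3418/117 = -3528/(-19/1243 - 91/1257028/1056681) - 3418/117 = -3528/(-19/1243 - 91*1056681/1257028) - 3418/117 = -3528/(-19/1243 - 96157971/1257028) - 3418/117 = -3528/(-119548241485/1562485804) - 3418/117 = -3528*(-1562485804/119548241485) - 3418/117 = 5512449916512/119548241485 - 3418/117 = 236340750836174/13987144253745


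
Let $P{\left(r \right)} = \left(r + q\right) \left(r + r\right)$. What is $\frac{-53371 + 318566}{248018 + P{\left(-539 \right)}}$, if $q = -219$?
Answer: $\frac{265195}{1065142} \approx 0.24898$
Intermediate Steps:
$P{\left(r \right)} = 2 r \left(-219 + r\right)$ ($P{\left(r \right)} = \left(r - 219\right) \left(r + r\right) = \left(-219 + r\right) 2 r = 2 r \left(-219 + r\right)$)
$\frac{-53371 + 318566}{248018 + P{\left(-539 \right)}} = \frac{-53371 + 318566}{248018 + 2 \left(-539\right) \left(-219 - 539\right)} = \frac{265195}{248018 + 2 \left(-539\right) \left(-758\right)} = \frac{265195}{248018 + 817124} = \frac{265195}{1065142}$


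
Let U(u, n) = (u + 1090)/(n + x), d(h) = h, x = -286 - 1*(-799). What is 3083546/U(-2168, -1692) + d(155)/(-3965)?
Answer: 1441476024322/427427 ≈ 3.3724e+6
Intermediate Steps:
x = 513 (x = -286 + 799 = 513)
U(u, n) = (1090 + u)/(513 + n) (U(u, n) = (u + 1090)/(n + 513) = (1090 + u)/(513 + n))
3083546/U(-2168, -1692) + d(155)/(-3965) = 3083546/(((1090 - 2168)/(513 - 1692))) + 155/(-3965) = 3083546/((-1078/(-1179))) + 155*(-1/3965) = 3083546/((-1/1179*(-1078))) - 31/793 = 3083546/(1078/1179) - 31/793 = 3083546*(1179/1078) - 31/793 = 1817750367/539 - 31/793 = 1441476024322/427427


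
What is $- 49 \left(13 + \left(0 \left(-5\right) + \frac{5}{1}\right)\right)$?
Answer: $-882$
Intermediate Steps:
$- 49 \left(13 + \left(0 \left(-5\right) + \frac{5}{1}\right)\right) = - 49 \left(13 + \left(0 + 5 \cdot 1\right)\right) = - 49 \left(13 + \left(0 + 5\right)\right) = - 49 \left(13 + 5\right) = \left(-49\right) 18 = -882$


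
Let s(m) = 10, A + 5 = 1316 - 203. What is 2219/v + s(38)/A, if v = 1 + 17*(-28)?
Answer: -1226951/263150 ≈ -4.6626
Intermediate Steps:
A = 1108 (A = -5 + (1316 - 203) = -5 + 1113 = 1108)
v = -475 (v = 1 - 476 = -475)
2219/v + s(38)/A = 2219/(-475) + 10/1108 = 2219*(-1/475) + 10*(1/1108) = -2219/475 + 5/554 = -1226951/263150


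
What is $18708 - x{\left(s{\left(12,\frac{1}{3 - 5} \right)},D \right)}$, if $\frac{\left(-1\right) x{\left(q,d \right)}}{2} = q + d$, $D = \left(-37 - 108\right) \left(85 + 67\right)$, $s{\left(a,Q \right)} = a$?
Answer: $-25348$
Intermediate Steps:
$D = -22040$ ($D = \left(-145\right) 152 = -22040$)
$x{\left(q,d \right)} = - 2 d - 2 q$ ($x{\left(q,d \right)} = - 2 \left(q + d\right) = - 2 \left(d + q\right) = - 2 d - 2 q$)
$18708 - x{\left(s{\left(12,\frac{1}{3 - 5} \right)},D \right)} = 18708 - \left(\left(-2\right) \left(-22040\right) - 24\right) = 18708 - \left(44080 - 24\right) = 18708 - 44056 = -25348$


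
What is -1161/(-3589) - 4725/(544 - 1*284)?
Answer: -3331233/186628 ≈ -17.850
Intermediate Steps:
-1161/(-3589) - 4725/(544 - 1*284) = -1161*(-1/3589) - 4725/(544 - 284) = 1161/3589 - 4725/260 = 1161/3589 - 4725*1/260 = 1161/3589 - 945/52 = -3331233/186628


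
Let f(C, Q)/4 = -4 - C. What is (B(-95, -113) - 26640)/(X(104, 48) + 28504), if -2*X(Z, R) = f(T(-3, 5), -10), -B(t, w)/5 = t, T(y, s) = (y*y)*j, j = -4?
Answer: -5233/5688 ≈ -0.92001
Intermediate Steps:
T(y, s) = -4*y**2 (T(y, s) = (y*y)*(-4) = y**2*(-4) = -4*y**2)
B(t, w) = -5*t
f(C, Q) = -16 - 4*C (f(C, Q) = 4*(-4 - C) = -16 - 4*C)
X(Z, R) = -64 (X(Z, R) = -(-16 - (-16)*(-3)**2)/2 = -(-16 - (-16)*9)/2 = -(-16 - 4*(-36))/2 = -(-16 + 144)/2 = -1/2*128 = -64)
(B(-95, -113) - 26640)/(X(104, 48) + 28504) = (-5*(-95) - 26640)/(-64 + 28504) = (475 - 26640)/28440 = -26165*1/28440 = -5233/5688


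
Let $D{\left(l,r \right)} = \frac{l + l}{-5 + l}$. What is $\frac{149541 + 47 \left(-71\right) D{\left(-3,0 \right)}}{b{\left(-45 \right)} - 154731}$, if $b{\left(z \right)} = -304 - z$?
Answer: $- \frac{588153}{619960} \approx -0.9487$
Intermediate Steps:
$D{\left(l,r \right)} = \frac{2 l}{-5 + l}$
$\frac{149541 + 47 \left(-71\right) D{\left(-3,0 \right)}}{b{\left(-45 \right)} - 154731} = \frac{149541 + 47 \left(-71\right) 2 \left(-3\right) \frac{1}{-5 - 3}}{\left(-304 - -45\right) - 154731} = \frac{149541 - 3337 \cdot 2 \left(-3\right) \frac{1}{-8}}{\left(-304 + 45\right) - 154731} = \frac{149541 - 3337 \cdot 2 \left(-3\right) \left(- \frac{1}{8}\right)}{-259 - 154731} = \frac{149541 - \frac{10011}{4}}{-154990} = \left(149541 - \frac{10011}{4}\right) \left(- \frac{1}{154990}\right) = \frac{588153}{4} \left(- \frac{1}{154990}\right) = - \frac{588153}{619960}$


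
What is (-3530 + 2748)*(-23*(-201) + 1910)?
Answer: -5108806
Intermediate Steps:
(-3530 + 2748)*(-23*(-201) + 1910) = -782*(4623 + 1910) = -782*6533 = -5108806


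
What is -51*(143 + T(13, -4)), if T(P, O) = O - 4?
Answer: -6885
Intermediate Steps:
T(P, O) = -4 + O
-51*(143 + T(13, -4)) = -51*(143 + (-4 - 4)) = -51*(143 - 8) = -51*135 = -6885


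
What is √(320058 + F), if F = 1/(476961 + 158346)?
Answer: √129180204629401749/635307 ≈ 565.74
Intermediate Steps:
F = 1/635307 ≈ 1.5740e-6
√(320058 + F) = √(320058 + 1/635307) = √(203335087807/635307) = √129180204629401749/635307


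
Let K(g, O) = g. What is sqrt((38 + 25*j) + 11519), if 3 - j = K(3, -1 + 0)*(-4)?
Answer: 2*sqrt(2983) ≈ 109.23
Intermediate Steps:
j = 15 (j = 3 - 3*(-4) = 3 - 1*(-12) = 3 + 12 = 15)
sqrt((38 + 25*j) + 11519) = sqrt((38 + 25*15) + 11519) = sqrt((38 + 375) + 11519) = sqrt(413 + 11519) = sqrt(11932) = 2*sqrt(2983)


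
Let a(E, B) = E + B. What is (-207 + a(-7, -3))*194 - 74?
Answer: -42172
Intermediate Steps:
a(E, B) = B + E
(-207 + a(-7, -3))*194 - 74 = (-207 + (-3 - 7))*194 - 74 = (-207 - 10)*194 - 74 = -217*194 - 74 = -42098 - 74 = -42172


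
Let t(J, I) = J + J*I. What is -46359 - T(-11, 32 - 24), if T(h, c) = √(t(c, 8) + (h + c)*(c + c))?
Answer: -46359 - 2*√6 ≈ -46364.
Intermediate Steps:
t(J, I) = J + I*J
T(h, c) = √(9*c + 2*c*(c + h)) (T(h, c) = √(c*(1 + 8) + (h + c)*(c + c)) = √(c*9 + (c + h)*(2*c)) = √(9*c + 2*c*(c + h)))
-46359 - T(-11, 32 - 24) = -46359 - √((32 - 24)*(9 + 2*(32 - 24) + 2*(-11))) = -46359 - √(8*(9 + 2*8 - 22)) = -46359 - √(8*(9 + 16 - 22)) = -46359 - √(8*3) = -46359 - √24 = -46359 - 2*√6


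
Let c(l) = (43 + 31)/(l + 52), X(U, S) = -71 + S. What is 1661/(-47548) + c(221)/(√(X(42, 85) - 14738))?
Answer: -1661/47548 - 37*I*√409/334971 ≈ -0.034933 - 0.0022339*I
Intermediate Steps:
c(l) = 74/(52 + l)
1661/(-47548) + c(221)/(√(X(42, 85) - 14738)) = 1661/(-47548) + (74/(52 + 221))/(√((-71 + 85) - 14738)) = 1661*(-1/47548) + (74/273)/(√(14 - 14738)) = -1661/47548 + (74*(1/273))/(√(-14724)) = -1661/47548 + 74/(273*((6*I*√409))) = -1661/47548 + 74*(-I*√409/2454)/273 = -1661/47548 - 37*I*√409/334971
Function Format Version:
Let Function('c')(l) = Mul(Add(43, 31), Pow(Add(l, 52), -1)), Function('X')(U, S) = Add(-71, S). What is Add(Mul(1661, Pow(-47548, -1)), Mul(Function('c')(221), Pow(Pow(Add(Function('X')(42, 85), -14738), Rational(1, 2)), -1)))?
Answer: Add(Rational(-1661, 47548), Mul(Rational(-37, 334971), I, Pow(409, Rational(1, 2)))) ≈ Add(-0.034933, Mul(-0.0022339, I))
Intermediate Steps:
Function('c')(l) = Mul(74, Pow(Add(52, l), -1))
Add(Mul(1661, Pow(-47548, -1)), Mul(Function('c')(221), Pow(Pow(Add(Function('X')(42, 85), -14738), Rational(1, 2)), -1))) = Add(Mul(1661, Pow(-47548, -1)), Mul(Mul(74, Pow(Add(52, 221), -1)), Pow(Pow(Add(Add(-71, 85), -14738), Rational(1, 2)), -1))) = Add(Mul(1661, Rational(-1, 47548)), Mul(Mul(74, Pow(273, -1)), Pow(Pow(Add(14, -14738), Rational(1, 2)), -1))) = Add(Rational(-1661, 47548), Mul(Mul(74, Rational(1, 273)), Pow(Pow(-14724, Rational(1, 2)), -1))) = Add(Rational(-1661, 47548), Mul(Rational(74, 273), Pow(Mul(6, I, Pow(409, Rational(1, 2))), -1))) = Add(Rational(-1661, 47548), Mul(Rational(74, 273), Mul(Rational(-1, 2454), I, Pow(409, Rational(1, 2))))) = Add(Rational(-1661, 47548), Mul(Rational(-37, 334971), I, Pow(409, Rational(1, 2))))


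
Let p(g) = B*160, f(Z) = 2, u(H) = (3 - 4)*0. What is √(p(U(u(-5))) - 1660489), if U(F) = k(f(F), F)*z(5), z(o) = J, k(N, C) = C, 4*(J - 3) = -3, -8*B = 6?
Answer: I*√1660609 ≈ 1288.6*I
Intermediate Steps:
B = -¾ (B = -⅛*6 = -¾ ≈ -0.75000)
u(H) = 0 (u(H) = -1*0 = 0)
J = 9/4 (J = 3 + (¼)*(-3) = 3 - ¾ = 9/4 ≈ 2.2500)
z(o) = 9/4
U(F) = 9*F/4 (U(F) = F*(9/4) = 9*F/4)
p(g) = -120 (p(g) = -¾*160 = -120)
√(p(U(u(-5))) - 1660489) = √(-120 - 1660489) = √(-1660609) = I*√1660609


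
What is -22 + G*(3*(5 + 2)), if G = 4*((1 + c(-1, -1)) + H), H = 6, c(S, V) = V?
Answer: 482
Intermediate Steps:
G = 24 (G = 4*((1 - 1) + 6) = 4*(0 + 6) = 4*6 = 24)
-22 + G*(3*(5 + 2)) = -22 + 24*(3*(5 + 2)) = -22 + 24*(3*7) = -22 + 24*21 = -22 + 504 = 482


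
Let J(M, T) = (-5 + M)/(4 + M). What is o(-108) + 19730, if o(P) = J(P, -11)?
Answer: 2052033/104 ≈ 19731.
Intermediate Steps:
J(M, T) = (-5 + M)/(4 + M)
o(P) = (-5 + P)/(4 + P)
o(-108) + 19730 = (-5 - 108)/(4 - 108) + 19730 = -113/(-104) + 19730 = -1/104*(-113) + 19730 = 113/104 + 19730 = 2052033/104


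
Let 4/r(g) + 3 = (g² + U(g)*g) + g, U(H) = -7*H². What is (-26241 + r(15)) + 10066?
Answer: -94575226/5847 ≈ -16175.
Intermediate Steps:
r(g) = 4/(-3 + g + g² - 7*g³) (r(g) = 4/(-3 + ((g² + (-7*g²)*g) + g)) = 4/(-3 + ((g² - 7*g³) + g)) = 4/(-3 + (g + g² - 7*g³)) = 4/(-3 + g + g² - 7*g³))
(-26241 + r(15)) + 10066 = (-26241 + 4/(-3 + 15 + 15² - 7*15³)) + 10066 = (-26241 + 4/(-3 + 15 + 225 - 7*3375)) + 10066 = (-26241 + 4/(-3 + 15 + 225 - 23625)) + 10066 = (-26241 + 4/(-23388)) + 10066 = (-26241 + 4*(-1/23388)) + 10066 = (-26241 - 1/5847) + 10066 = -153431128/5847 + 10066 = -94575226/5847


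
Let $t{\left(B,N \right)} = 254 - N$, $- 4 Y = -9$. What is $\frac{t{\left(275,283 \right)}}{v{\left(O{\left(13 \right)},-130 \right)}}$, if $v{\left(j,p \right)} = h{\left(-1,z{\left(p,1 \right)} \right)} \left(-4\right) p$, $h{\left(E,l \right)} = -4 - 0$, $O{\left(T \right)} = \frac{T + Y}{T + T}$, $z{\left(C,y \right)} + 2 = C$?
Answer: $\frac{29}{2080} \approx 0.013942$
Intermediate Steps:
$z{\left(C,y \right)} = -2 + C$
$Y = \frac{9}{4}$ ($Y = \left(- \frac{1}{4}\right) \left(-9\right) = \frac{9}{4} \approx 2.25$)
$O{\left(T \right)} = \frac{\frac{9}{4} + T}{2 T}$ ($O{\left(T \right)} = \frac{T + \frac{9}{4}}{T + T} = \frac{\frac{9}{4} + T}{2 T}$)
$h{\left(E,l \right)} = -4$ ($h{\left(E,l \right)} = -4 + 0 = -4$)
$v{\left(j,p \right)} = 16 p$ ($v{\left(j,p \right)} = \left(-4\right) \left(-4\right) p = 16 p$)
$\frac{t{\left(275,283 \right)}}{v{\left(O{\left(13 \right)},-130 \right)}} = \frac{254 - 283}{16 \left(-130\right)} = \frac{254 - 283}{-2080} = \left(-29\right) \left(- \frac{1}{2080}\right) = \frac{29}{2080}$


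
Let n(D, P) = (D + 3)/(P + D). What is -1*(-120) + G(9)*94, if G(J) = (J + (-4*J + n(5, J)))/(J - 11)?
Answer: 9535/7 ≈ 1362.1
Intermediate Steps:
n(D, P) = (3 + D)/(D + P)
G(J) = (-3*J + 8/(5 + J))/(-11 + J) (G(J) = (J + (-4*J + (3 + 5)/(5 + J)))/(J - 11) = (J + (-4*J + 8/(5 + J)))/(-11 + J) = (-3*J + 8/(5 + J))/(-11 + J))
-1*(-120) + G(9)*94 = -1*(-120) + ((8 - 3*9*(5 + 9))/((-11 + 9)*(5 + 9)))*94 = 120 + ((8 - 3*9*14)/(-2*14))*94 = 120 - 1/2*1/14*(8 - 378)*94 = 120 - 1/2*1/14*(-370)*94 = 120 + (185/14)*94 = 120 + 8695/7 = 9535/7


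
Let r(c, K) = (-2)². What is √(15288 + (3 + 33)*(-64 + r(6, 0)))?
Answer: 2*√3282 ≈ 114.58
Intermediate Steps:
r(c, K) = 4
√(15288 + (3 + 33)*(-64 + r(6, 0))) = √(15288 + (3 + 33)*(-64 + 4)) = √(15288 + 36*(-60)) = √(15288 - 2160) = √13128 = 2*√3282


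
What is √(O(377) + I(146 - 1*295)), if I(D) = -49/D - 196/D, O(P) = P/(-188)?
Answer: I*√70821339/14006 ≈ 0.60085*I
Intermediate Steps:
O(P) = -P/188 (O(P) = P*(-1/188) = -P/188)
I(D) = -245/D
√(O(377) + I(146 - 1*295)) = √(-1/188*377 - 245/(146 - 1*295)) = √(-377/188 - 245/(146 - 295)) = √(-377/188 - 245/(-149)) = √(-377/188 - 245*(-1/149)) = √(-377/188 + 245/149) = √(-10113/28012) = I*√70821339/14006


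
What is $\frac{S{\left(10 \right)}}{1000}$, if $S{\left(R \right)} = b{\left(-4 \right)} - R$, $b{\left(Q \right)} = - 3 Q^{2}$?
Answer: $- \frac{29}{500} \approx -0.058$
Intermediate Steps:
$S{\left(R \right)} = -48 - R$ ($S{\left(R \right)} = - 3 \left(-4\right)^{2} - R = \left(-3\right) 16 - R = -48 - R$)
$\frac{S{\left(10 \right)}}{1000} = \frac{-48 - 10}{1000} = \left(-48 - 10\right) \frac{1}{1000} = \left(-58\right) \frac{1}{1000} = - \frac{29}{500}$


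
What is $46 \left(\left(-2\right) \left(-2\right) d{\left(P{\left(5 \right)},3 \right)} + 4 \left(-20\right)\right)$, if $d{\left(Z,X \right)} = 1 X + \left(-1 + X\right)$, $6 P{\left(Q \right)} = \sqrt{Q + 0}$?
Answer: $-2760$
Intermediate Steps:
$P{\left(Q \right)} = \frac{\sqrt{Q}}{6}$ ($P{\left(Q \right)} = \frac{\sqrt{Q + 0}}{6} = \frac{\sqrt{Q}}{6}$)
$d{\left(Z,X \right)} = -1 + 2 X$ ($d{\left(Z,X \right)} = X + \left(-1 + X\right) = -1 + 2 X$)
$46 \left(\left(-2\right) \left(-2\right) d{\left(P{\left(5 \right)},3 \right)} + 4 \left(-20\right)\right) = 46 \left(\left(-2\right) \left(-2\right) \left(-1 + 2 \cdot 3\right) + 4 \left(-20\right)\right) = 46 \left(4 \left(-1 + 6\right) - 80\right) = 46 \left(4 \cdot 5 - 80\right) = 46 \left(20 - 80\right) = 46 \left(-60\right) = -2760$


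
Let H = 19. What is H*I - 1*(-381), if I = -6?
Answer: 267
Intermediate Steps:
H*I - 1*(-381) = 19*(-6) - 1*(-381) = -114 + 381 = 267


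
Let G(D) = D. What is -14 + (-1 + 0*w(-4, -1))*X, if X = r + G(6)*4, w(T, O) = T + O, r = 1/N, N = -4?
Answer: -151/4 ≈ -37.750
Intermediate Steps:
r = -1/4 (r = 1/(-4) = -1/4 ≈ -0.25000)
w(T, O) = O + T
X = 95/4 (X = -1/4 + 6*4 = -1/4 + 24 = 95/4 ≈ 23.750)
-14 + (-1 + 0*w(-4, -1))*X = -14 + (-1 + 0*(-1 - 4))*(95/4) = -14 + (-1 + 0*(-5))*(95/4) = -14 + (-1 + 0)*(95/4) = -14 - 1*95/4 = -14 - 95/4 = -151/4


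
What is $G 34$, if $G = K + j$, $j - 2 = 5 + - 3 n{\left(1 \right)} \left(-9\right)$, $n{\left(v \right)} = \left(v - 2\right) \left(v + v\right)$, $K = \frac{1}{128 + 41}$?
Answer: $- \frac{270028}{169} \approx -1597.8$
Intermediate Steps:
$K = \frac{1}{169} \approx 0.0059172$
$n{\left(v \right)} = 2 v \left(-2 + v\right)$ ($n{\left(v \right)} = \left(-2 + v\right) 2 v = 2 v \left(-2 + v\right)$)
$j = -47$ ($j = 2 + \left(5 + - 3 \cdot 2 \cdot 1 \left(-2 + 1\right) \left(-9\right)\right) = 2 + \left(5 + - 3 \cdot 2 \cdot 1 \left(-1\right) \left(-9\right)\right) = 2 + \left(5 + \left(-3\right) \left(-2\right) \left(-9\right)\right) = 2 + \left(5 + 6 \left(-9\right)\right) = 2 + \left(5 - 54\right) = 2 - 49 = -47$)
$G = - \frac{7942}{169}$ ($G = \frac{1}{169} - 47 = - \frac{7942}{169} \approx -46.994$)
$G 34 = \left(- \frac{7942}{169}\right) 34 = - \frac{270028}{169}$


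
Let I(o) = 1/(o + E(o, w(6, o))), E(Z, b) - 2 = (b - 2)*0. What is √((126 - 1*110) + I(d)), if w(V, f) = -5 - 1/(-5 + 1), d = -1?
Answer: √17 ≈ 4.1231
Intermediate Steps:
w(V, f) = -19/4 (w(V, f) = -5 - 1/(-4) = -5 - 1*(-¼) = -5 + ¼ = -19/4)
E(Z, b) = 2 (E(Z, b) = 2 + (b - 2)*0 = 2 + (-2 + b)*0 = 2 + 0 = 2)
I(o) = 1/(2 + o) (I(o) = 1/(o + 2) = 1/(2 + o))
√((126 - 1*110) + I(d)) = √((126 - 1*110) + 1/(2 - 1)) = √((126 - 110) + 1/1) = √(16 + 1) = √17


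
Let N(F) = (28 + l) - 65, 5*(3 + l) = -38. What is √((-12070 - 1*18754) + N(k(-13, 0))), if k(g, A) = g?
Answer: I*√771790/5 ≈ 175.7*I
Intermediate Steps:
l = -53/5 (l = -3 + (⅕)*(-38) = -3 - 38/5 = -53/5 ≈ -10.600)
N(F) = -238/5 (N(F) = (28 - 53/5) - 65 = 87/5 - 65 = -238/5)
√((-12070 - 1*18754) + N(k(-13, 0))) = √((-12070 - 1*18754) - 238/5) = √((-12070 - 18754) - 238/5) = √(-30824 - 238/5) = √(-154358/5) = I*√771790/5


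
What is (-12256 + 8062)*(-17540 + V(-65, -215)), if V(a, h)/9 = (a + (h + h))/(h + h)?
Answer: 3161330253/43 ≈ 7.3519e+7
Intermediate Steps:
V(a, h) = 9*(a + 2*h)/(2*h) (V(a, h) = 9*((a + (h + h))/(h + h)) = 9*((a + 2*h)/((2*h))) = 9*((a + 2*h)*(1/(2*h))) = 9*((a + 2*h)/(2*h)) = 9*(a + 2*h)/(2*h))
(-12256 + 8062)*(-17540 + V(-65, -215)) = (-12256 + 8062)*(-17540 + (9 + (9/2)*(-65)/(-215))) = -4194*(-17540 + (9 + (9/2)*(-65)*(-1/215))) = -4194*(-17540 + (9 + 117/86)) = -4194*(-17540 + 891/86) = -4194*(-1507549/86) = 3161330253/43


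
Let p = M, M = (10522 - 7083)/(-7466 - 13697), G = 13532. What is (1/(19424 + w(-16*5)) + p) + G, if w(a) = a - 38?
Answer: 5528741812925/408572878 ≈ 13532.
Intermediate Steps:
w(a) = -38 + a
M = -3439/21163 (M = 3439/(-21163) = 3439*(-1/21163) = -3439/21163 ≈ -0.16250)
p = -3439/21163 ≈ -0.16250
(1/(19424 + w(-16*5)) + p) + G = (1/(19424 + (-38 - 16*5)) - 3439/21163) + 13532 = (1/(19424 + (-38 - 80)) - 3439/21163) + 13532 = (1/(19424 - 118) - 3439/21163) + 13532 = (1/19306 - 3439/21163) + 13532 = -66372171/408572878 + 13532 = 5528741812925/408572878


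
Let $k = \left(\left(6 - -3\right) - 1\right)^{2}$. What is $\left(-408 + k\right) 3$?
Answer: $-1032$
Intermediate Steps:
$k = 64$ ($k = \left(\left(6 + 3\right) - 1\right)^{2} = \left(9 - 1\right)^{2} = 8^{2} = 64$)
$\left(-408 + k\right) 3 = \left(-408 + 64\right) 3 = \left(-344\right) 3 = -1032$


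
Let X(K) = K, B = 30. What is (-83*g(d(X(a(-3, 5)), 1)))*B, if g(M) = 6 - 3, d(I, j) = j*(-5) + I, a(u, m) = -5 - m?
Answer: -7470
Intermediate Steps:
d(I, j) = I - 5*j (d(I, j) = -5*j + I = I - 5*j)
g(M) = 3
(-83*g(d(X(a(-3, 5)), 1)))*B = -83*3*30 = -249*30 = -7470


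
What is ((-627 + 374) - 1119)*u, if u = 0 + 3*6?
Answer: -24696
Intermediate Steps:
u = 18 (u = 0 + 18 = 18)
((-627 + 374) - 1119)*u = ((-627 + 374) - 1119)*18 = (-253 - 1119)*18 = -1372*18 = -24696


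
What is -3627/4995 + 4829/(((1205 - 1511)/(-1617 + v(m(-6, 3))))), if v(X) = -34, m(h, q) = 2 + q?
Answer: 1474904509/56610 ≈ 26054.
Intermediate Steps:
-3627/4995 + 4829/(((1205 - 1511)/(-1617 + v(m(-6, 3))))) = -3627/4995 + 4829/(((1205 - 1511)/(-1617 - 34))) = -3627*1/4995 + 4829/((-306/(-1651))) = -403/555 + 4829/((-306*(-1/1651))) = -403/555 + 4829/(306/1651) = -403/555 + 4829*(1651/306) = -403/555 + 7972679/306 = 1474904509/56610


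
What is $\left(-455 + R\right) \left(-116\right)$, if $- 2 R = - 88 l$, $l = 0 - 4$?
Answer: $73196$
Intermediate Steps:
$l = -4$ ($l = 0 - 4 = -4$)
$R = -176$ ($R = - \frac{\left(-88\right) \left(-4\right)}{2} = \left(- \frac{1}{2}\right) 352 = -176$)
$\left(-455 + R\right) \left(-116\right) = \left(-455 - 176\right) \left(-116\right) = \left(-631\right) \left(-116\right) = 73196$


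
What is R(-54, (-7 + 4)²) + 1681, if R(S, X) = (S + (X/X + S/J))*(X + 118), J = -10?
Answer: -21821/5 ≈ -4364.2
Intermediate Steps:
R(S, X) = (1 + 9*S/10)*(118 + X) (R(S, X) = (S + (X/X + S/(-10)))*(X + 118) = (S + (1 + S*(-⅒)))*(118 + X) = (S + (1 - S/10))*(118 + X) = (1 + 9*S/10)*(118 + X))
R(-54, (-7 + 4)²) + 1681 = (118 + (-7 + 4)² + (531/5)*(-54) + (9/10)*(-54)*(-7 + 4)²) + 1681 = (118 + (-3)² - 28674/5 + (9/10)*(-54)*(-3)²) + 1681 = (118 + 9 - 28674/5 + (9/10)*(-54)*9) + 1681 = (118 + 9 - 28674/5 - 2187/5) + 1681 = -30226/5 + 1681 = -21821/5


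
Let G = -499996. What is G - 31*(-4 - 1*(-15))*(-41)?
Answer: -486015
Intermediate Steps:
G - 31*(-4 - 1*(-15))*(-41) = -499996 - 31*(-4 - 1*(-15))*(-41) = -499996 - 31*(-4 + 15)*(-41) = -499996 - 31*11*(-41) = -499996 - 341*(-41) = -499996 - 1*(-13981) = -499996 + 13981 = -486015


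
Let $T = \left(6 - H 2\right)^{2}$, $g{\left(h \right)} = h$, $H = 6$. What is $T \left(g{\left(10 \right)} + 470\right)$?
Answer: $17280$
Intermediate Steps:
$T = 36$ ($T = \left(6 - 6 \cdot 2\right)^{2} = \left(6 - 12\right)^{2} = \left(-6\right)^{2} = 36$)
$T \left(g{\left(10 \right)} + 470\right) = 36 \left(10 + 470\right) = 36 \cdot 480 = 17280$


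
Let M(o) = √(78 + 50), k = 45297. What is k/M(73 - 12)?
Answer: 45297*√2/16 ≈ 4003.7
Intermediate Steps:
M(o) = 8*√2 (M(o) = √128 = 8*√2)
k/M(73 - 12) = 45297/((8*√2)) = 45297*(√2/16) = 45297*√2/16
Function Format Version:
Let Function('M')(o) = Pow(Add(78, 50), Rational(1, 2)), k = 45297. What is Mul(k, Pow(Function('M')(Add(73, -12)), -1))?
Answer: Mul(Rational(45297, 16), Pow(2, Rational(1, 2))) ≈ 4003.7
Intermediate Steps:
Function('M')(o) = Mul(8, Pow(2, Rational(1, 2))) (Function('M')(o) = Pow(128, Rational(1, 2)) = Mul(8, Pow(2, Rational(1, 2))))
Mul(k, Pow(Function('M')(Add(73, -12)), -1)) = Mul(45297, Pow(Mul(8, Pow(2, Rational(1, 2))), -1)) = Mul(45297, Mul(Rational(1, 16), Pow(2, Rational(1, 2)))) = Mul(Rational(45297, 16), Pow(2, Rational(1, 2)))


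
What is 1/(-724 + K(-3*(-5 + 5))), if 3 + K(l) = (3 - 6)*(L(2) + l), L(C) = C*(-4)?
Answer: -1/703 ≈ -0.0014225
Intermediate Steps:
L(C) = -4*C
K(l) = 21 - 3*l (K(l) = -3 + (3 - 6)*(-4*2 + l) = -3 - 3*(-8 + l) = -3 + (24 - 3*l) = 21 - 3*l)
1/(-724 + K(-3*(-5 + 5))) = 1/(-724 + (21 - (-9)*(-5 + 5))) = 1/(-724 + (21 - (-9)*0)) = 1/(-724 + (21 - 3*0)) = 1/(-724 + (21 + 0)) = 1/(-724 + 21) = 1/(-703) = -1/703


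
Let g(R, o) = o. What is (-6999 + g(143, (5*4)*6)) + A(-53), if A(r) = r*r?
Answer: -4070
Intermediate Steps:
A(r) = r²
(-6999 + g(143, (5*4)*6)) + A(-53) = (-6999 + (5*4)*6) + (-53)² = (-6999 + 20*6) + 2809 = (-6999 + 120) + 2809 = -6879 + 2809 = -4070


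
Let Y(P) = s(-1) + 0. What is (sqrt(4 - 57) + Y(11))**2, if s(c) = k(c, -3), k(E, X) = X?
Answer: (3 - I*sqrt(53))**2 ≈ -44.0 - 43.681*I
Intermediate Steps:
s(c) = -3
Y(P) = -3 (Y(P) = -3 + 0 = -3)
(sqrt(4 - 57) + Y(11))**2 = (sqrt(4 - 57) - 3)**2 = (sqrt(-53) - 3)**2 = (I*sqrt(53) - 3)**2 = (-3 + I*sqrt(53))**2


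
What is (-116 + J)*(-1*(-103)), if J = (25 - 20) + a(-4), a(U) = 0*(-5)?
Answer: -11433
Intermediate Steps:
a(U) = 0
J = 5 (J = (25 - 20) + 0 = 5 + 0 = 5)
(-116 + J)*(-1*(-103)) = (-116 + 5)*(-1*(-103)) = -111*103 = -11433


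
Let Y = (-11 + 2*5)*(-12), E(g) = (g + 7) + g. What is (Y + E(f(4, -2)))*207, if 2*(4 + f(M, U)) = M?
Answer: 3105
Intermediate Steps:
f(M, U) = -4 + M/2
E(g) = 7 + 2*g (E(g) = (7 + g) + g = 7 + 2*g)
Y = 12 (Y = (-11 + 10)*(-12) = -1*(-12) = 12)
(Y + E(f(4, -2)))*207 = (12 + (7 + 2*(-4 + (1/2)*4)))*207 = (12 + (7 + 2*(-4 + 2)))*207 = (12 + (7 + 2*(-2)))*207 = (12 + (7 - 4))*207 = (12 + 3)*207 = 15*207 = 3105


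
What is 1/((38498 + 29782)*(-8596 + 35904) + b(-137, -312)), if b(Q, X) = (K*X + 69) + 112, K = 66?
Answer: 1/1864569829 ≈ 5.3632e-10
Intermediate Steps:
b(Q, X) = 181 + 66*X (b(Q, X) = (66*X + 69) + 112 = (69 + 66*X) + 112 = 181 + 66*X)
1/((38498 + 29782)*(-8596 + 35904) + b(-137, -312)) = 1/((38498 + 29782)*(-8596 + 35904) + (181 + 66*(-312))) = 1/(68280*27308 + (181 - 20592)) = 1/(1864590240 - 20411) = 1/1864569829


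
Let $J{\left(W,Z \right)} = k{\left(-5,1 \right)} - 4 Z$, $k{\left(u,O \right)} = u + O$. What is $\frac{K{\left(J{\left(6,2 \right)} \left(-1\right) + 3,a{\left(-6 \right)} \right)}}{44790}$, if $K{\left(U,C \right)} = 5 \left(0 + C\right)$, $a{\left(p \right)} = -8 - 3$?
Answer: $- \frac{11}{8958} \approx -0.001228$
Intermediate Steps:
$k{\left(u,O \right)} = O + u$
$J{\left(W,Z \right)} = -4 - 4 Z$ ($J{\left(W,Z \right)} = \left(1 - 5\right) - 4 Z = -4 - 4 Z$)
$a{\left(p \right)} = -11$
$K{\left(U,C \right)} = 5 C$
$\frac{K{\left(J{\left(6,2 \right)} \left(-1\right) + 3,a{\left(-6 \right)} \right)}}{44790} = \frac{5 \left(-11\right)}{44790} = \left(-55\right) \frac{1}{44790} = - \frac{11}{8958}$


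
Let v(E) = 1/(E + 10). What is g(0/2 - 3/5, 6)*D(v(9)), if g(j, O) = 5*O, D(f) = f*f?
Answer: 30/361 ≈ 0.083102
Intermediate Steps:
v(E) = 1/(10 + E)
D(f) = f²
g(0/2 - 3/5, 6)*D(v(9)) = (5*6)*(1/(10 + 9))² = 30*(1/19)² = 30*(1/361) = 30/361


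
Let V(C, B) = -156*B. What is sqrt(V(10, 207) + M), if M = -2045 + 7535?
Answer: 3*I*sqrt(2978) ≈ 163.71*I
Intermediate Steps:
M = 5490
sqrt(V(10, 207) + M) = sqrt(-156*207 + 5490) = sqrt(-32292 + 5490) = sqrt(-26802) = 3*I*sqrt(2978)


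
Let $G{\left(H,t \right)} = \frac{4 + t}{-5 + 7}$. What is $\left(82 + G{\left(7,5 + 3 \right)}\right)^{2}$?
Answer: $7744$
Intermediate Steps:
$G{\left(H,t \right)} = 2 + \frac{t}{2}$ ($G{\left(H,t \right)} = \frac{4 + t}{2} = \left(4 + t\right) \frac{1}{2} = 2 + \frac{t}{2}$)
$\left(82 + G{\left(7,5 + 3 \right)}\right)^{2} = \left(82 + \left(2 + \frac{5 + 3}{2}\right)\right)^{2} = \left(82 + \left(2 + \frac{1}{2} \cdot 8\right)\right)^{2} = \left(82 + \left(2 + 4\right)\right)^{2} = \left(82 + 6\right)^{2} = 88^{2} = 7744$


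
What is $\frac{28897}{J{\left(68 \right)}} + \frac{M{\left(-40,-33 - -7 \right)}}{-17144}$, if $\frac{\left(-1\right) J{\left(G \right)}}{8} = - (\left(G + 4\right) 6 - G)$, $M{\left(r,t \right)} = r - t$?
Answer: $\frac{61931367}{6240416} \approx 9.9242$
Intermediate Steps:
$J{\left(G \right)} = 192 + 40 G$ ($J{\left(G \right)} = - 8 \left(- (\left(G + 4\right) 6 - G)\right) = - 8 \left(- (\left(4 + G\right) 6 - G)\right) = - 8 \left(- (\left(24 + 6 G\right) - G)\right) = - 8 \left(- (24 + 5 G)\right) = - 8 \left(-24 - 5 G\right) = 192 + 40 G$)
$\frac{28897}{J{\left(68 \right)}} + \frac{M{\left(-40,-33 - -7 \right)}}{-17144} = \frac{28897}{192 + 40 \cdot 68} + \frac{-40 - \left(-33 - -7\right)}{-17144} = \frac{28897}{192 + 2720} + \left(-40 - \left(-33 + 7\right)\right) \left(- \frac{1}{17144}\right) = \frac{28897}{2912} + \left(-40 - -26\right) \left(- \frac{1}{17144}\right) = 28897 \cdot \frac{1}{2912} + \left(-40 + 26\right) \left(- \frac{1}{17144}\right) = \frac{28897}{2912} - - \frac{7}{8572} = \frac{28897}{2912} + \frac{7}{8572} = \frac{61931367}{6240416}$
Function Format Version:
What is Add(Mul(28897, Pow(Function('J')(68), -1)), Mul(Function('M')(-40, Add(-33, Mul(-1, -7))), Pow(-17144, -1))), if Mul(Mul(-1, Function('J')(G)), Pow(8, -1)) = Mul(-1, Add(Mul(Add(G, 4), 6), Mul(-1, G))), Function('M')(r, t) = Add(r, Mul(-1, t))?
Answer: Rational(61931367, 6240416) ≈ 9.9242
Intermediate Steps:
Function('J')(G) = Add(192, Mul(40, G)) (Function('J')(G) = Mul(-8, Mul(-1, Add(Mul(Add(G, 4), 6), Mul(-1, G)))) = Mul(-8, Mul(-1, Add(Mul(Add(4, G), 6), Mul(-1, G)))) = Mul(-8, Mul(-1, Add(Add(24, Mul(6, G)), Mul(-1, G)))) = Mul(-8, Mul(-1, Add(24, Mul(5, G)))) = Mul(-8, Add(-24, Mul(-5, G))) = Add(192, Mul(40, G)))
Add(Mul(28897, Pow(Function('J')(68), -1)), Mul(Function('M')(-40, Add(-33, Mul(-1, -7))), Pow(-17144, -1))) = Add(Mul(28897, Pow(Add(192, Mul(40, 68)), -1)), Mul(Add(-40, Mul(-1, Add(-33, Mul(-1, -7)))), Pow(-17144, -1))) = Add(Mul(28897, Pow(Add(192, 2720), -1)), Mul(Add(-40, Mul(-1, Add(-33, 7))), Rational(-1, 17144))) = Add(Mul(28897, Pow(2912, -1)), Mul(Add(-40, Mul(-1, -26)), Rational(-1, 17144))) = Add(Mul(28897, Rational(1, 2912)), Mul(Add(-40, 26), Rational(-1, 17144))) = Add(Rational(28897, 2912), Mul(-14, Rational(-1, 17144))) = Add(Rational(28897, 2912), Rational(7, 8572)) = Rational(61931367, 6240416)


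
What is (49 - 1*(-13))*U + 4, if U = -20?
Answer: -1236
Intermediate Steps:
(49 - 1*(-13))*U + 4 = (49 - 1*(-13))*(-20) + 4 = (49 + 13)*(-20) + 4 = 62*(-20) + 4 = -1240 + 4 = -1236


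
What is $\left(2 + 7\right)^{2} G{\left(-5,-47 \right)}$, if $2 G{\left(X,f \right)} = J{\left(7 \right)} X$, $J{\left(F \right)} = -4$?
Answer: $810$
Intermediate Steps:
$G{\left(X,f \right)} = - 2 X$ ($G{\left(X,f \right)} = \frac{\left(-4\right) X}{2} = - 2 X$)
$\left(2 + 7\right)^{2} G{\left(-5,-47 \right)} = \left(2 + 7\right)^{2} \left(\left(-2\right) \left(-5\right)\right) = 9^{2} \cdot 10 = 81 \cdot 10 = 810$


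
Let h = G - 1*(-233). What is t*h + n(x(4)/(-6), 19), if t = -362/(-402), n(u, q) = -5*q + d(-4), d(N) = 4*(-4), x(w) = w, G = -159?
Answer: -8917/201 ≈ -44.363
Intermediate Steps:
d(N) = -16
h = 74 (h = -159 - 1*(-233) = -159 + 233 = 74)
n(u, q) = -16 - 5*q (n(u, q) = -5*q - 16 = -16 - 5*q)
t = 181/201 (t = -362*(-1/402) = 181/201 ≈ 0.90050)
t*h + n(x(4)/(-6), 19) = (181/201)*74 + (-16 - 5*19) = 13394/201 + (-16 - 95) = 13394/201 - 111 = -8917/201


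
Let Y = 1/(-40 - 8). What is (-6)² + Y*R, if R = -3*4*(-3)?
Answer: 141/4 ≈ 35.250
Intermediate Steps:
Y = -1/48 (Y = 1/(-48) = -1/48 ≈ -0.020833)
R = 36 (R = -12*(-3) = 36)
(-6)² + Y*R = (-6)² - 1/48*36 = 36 - ¾ = 141/4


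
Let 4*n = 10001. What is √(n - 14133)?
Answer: I*√46531/2 ≈ 107.86*I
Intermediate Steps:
n = 10001/4 (n = (¼)*10001 = 10001/4 ≈ 2500.3)
√(n - 14133) = √(10001/4 - 14133) = √(-46531/4) = I*√46531/2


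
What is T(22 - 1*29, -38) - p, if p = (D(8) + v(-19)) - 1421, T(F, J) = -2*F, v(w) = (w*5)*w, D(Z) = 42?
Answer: -412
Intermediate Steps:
v(w) = 5*w² (v(w) = (5*w)*w = 5*w²)
p = 426 (p = (42 + 5*(-19)²) - 1421 = (42 + 5*361) - 1421 = (42 + 1805) - 1421 = 1847 - 1421 = 426)
T(22 - 1*29, -38) - p = -2*(22 - 1*29) - 1*426 = -2*(22 - 29) - 426 = -2*(-7) - 426 = 14 - 426 = -412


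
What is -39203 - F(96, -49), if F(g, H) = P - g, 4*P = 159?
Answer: -156587/4 ≈ -39147.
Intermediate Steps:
P = 159/4 (P = (1/4)*159 = 159/4 ≈ 39.750)
F(g, H) = 159/4 - g
-39203 - F(96, -49) = -39203 - (159/4 - 1*96) = -39203 - (159/4 - 96) = -39203 - 1*(-225/4) = -39203 + 225/4 = -156587/4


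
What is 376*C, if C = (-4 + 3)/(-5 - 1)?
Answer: 188/3 ≈ 62.667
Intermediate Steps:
C = ⅙ (C = -1/(-6) = -1*(-⅙) = ⅙ ≈ 0.16667)
376*C = 376*(⅙) = 188/3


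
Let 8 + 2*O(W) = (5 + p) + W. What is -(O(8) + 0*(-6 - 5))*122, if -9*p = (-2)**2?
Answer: -2501/9 ≈ -277.89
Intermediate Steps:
p = -4/9 (p = -1/9*(-2)**2 = -1/9*4 = -4/9 ≈ -0.44444)
O(W) = -31/18 + W/2 (O(W) = -4 + ((5 - 4/9) + W)/2 = -4 + (41/9 + W)/2 = -4 + (41/18 + W/2) = -31/18 + W/2)
-(O(8) + 0*(-6 - 5))*122 = -((-31/18 + (1/2)*8) + 0*(-6 - 5))*122 = -((-31/18 + 4) + 0*(-11))*122 = -(41/18 + 0)*122 = -41*122/18 = -1*2501/9 = -2501/9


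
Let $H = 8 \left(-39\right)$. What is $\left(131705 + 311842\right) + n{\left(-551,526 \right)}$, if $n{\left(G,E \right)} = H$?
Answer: $443235$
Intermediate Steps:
$H = -312$
$n{\left(G,E \right)} = -312$
$\left(131705 + 311842\right) + n{\left(-551,526 \right)} = \left(131705 + 311842\right) - 312 = 443547 - 312 = 443235$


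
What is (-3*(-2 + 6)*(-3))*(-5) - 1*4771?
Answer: -4951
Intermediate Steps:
(-3*(-2 + 6)*(-3))*(-5) - 1*4771 = (-3*4*(-3))*(-5) - 4771 = -12*(-3)*(-5) - 4771 = 36*(-5) - 4771 = -180 - 4771 = -4951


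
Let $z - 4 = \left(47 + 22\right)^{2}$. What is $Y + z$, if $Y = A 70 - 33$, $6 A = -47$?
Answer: $\frac{12551}{3} \approx 4183.7$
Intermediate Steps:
$A = - \frac{47}{6}$ ($A = \frac{1}{6} \left(-47\right) = - \frac{47}{6} \approx -7.8333$)
$Y = - \frac{1744}{3}$ ($Y = \left(- \frac{47}{6}\right) 70 - 33 = - \frac{1645}{3} - 33 = - \frac{1744}{3} \approx -581.33$)
$z = 4765$ ($z = 4 + \left(47 + 22\right)^{2} = 4 + 69^{2} = 4 + 4761 = 4765$)
$Y + z = - \frac{1744}{3} + 4765 = \frac{12551}{3}$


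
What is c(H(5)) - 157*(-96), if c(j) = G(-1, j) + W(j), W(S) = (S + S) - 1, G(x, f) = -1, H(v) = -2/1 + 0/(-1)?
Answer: 15066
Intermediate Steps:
H(v) = -2 (H(v) = -2*1 + 0*(-1) = -2 + 0 = -2)
W(S) = -1 + 2*S (W(S) = 2*S - 1 = -1 + 2*S)
c(j) = -2 + 2*j (c(j) = -1 + (-1 + 2*j) = -2 + 2*j)
c(H(5)) - 157*(-96) = (-2 + 2*(-2)) - 157*(-96) = (-2 - 4) + 15072 = -6 + 15072 = 15066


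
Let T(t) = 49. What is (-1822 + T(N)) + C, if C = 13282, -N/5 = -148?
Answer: 11509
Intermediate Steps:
N = 740 (N = -5*(-148) = 740)
(-1822 + T(N)) + C = (-1822 + 49) + 13282 = -1773 + 13282 = 11509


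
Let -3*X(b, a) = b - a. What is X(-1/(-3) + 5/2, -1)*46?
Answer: -529/9 ≈ -58.778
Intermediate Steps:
X(b, a) = -b/3 + a/3 (X(b, a) = -(b - a)/3 = -b/3 + a/3)
X(-1/(-3) + 5/2, -1)*46 = (-(-1/(-3) + 5/2)/3 + (⅓)*(-1))*46 = (-(-1*(-⅓) + 5*(½))/3 - ⅓)*46 = (-(⅓ + 5/2)/3 - ⅓)*46 = (-⅓*17/6 - ⅓)*46 = (-17/18 - ⅓)*46 = -23/18*46 = -529/9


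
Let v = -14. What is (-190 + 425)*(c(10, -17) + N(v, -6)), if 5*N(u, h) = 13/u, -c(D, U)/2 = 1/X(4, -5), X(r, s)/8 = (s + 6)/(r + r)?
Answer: -7191/14 ≈ -513.64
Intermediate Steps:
X(r, s) = 4*(6 + s)/r (X(r, s) = 8*((s + 6)/(r + r)) = 8*((6 + s)/((2*r))) = 8*((6 + s)*(1/(2*r))) = 8*((6 + s)/(2*r)) = 4*(6 + s)/r)
c(D, U) = -2 (c(D, U) = -2/(6 - 5) = -2/1 = -2*1 = -2)
N(u, h) = 13/(5*u) (N(u, h) = (13/u)/5 = 13/(5*u))
(-190 + 425)*(c(10, -17) + N(v, -6)) = (-190 + 425)*(-2 + (13/5)/(-14)) = 235*(-2 + (13/5)*(-1/14)) = 235*(-2 - 13/70) = 235*(-153/70) = -7191/14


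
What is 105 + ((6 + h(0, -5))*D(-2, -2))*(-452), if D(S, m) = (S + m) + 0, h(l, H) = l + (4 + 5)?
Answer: 27225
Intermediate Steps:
h(l, H) = 9 + l (h(l, H) = l + 9 = 9 + l)
D(S, m) = S + m
105 + ((6 + h(0, -5))*D(-2, -2))*(-452) = 105 + ((6 + (9 + 0))*(-2 - 2))*(-452) = 105 + ((6 + 9)*(-4))*(-452) = 105 + (15*(-4))*(-452) = 105 - 60*(-452) = 105 + 27120 = 27225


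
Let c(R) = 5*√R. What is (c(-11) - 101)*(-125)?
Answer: 12625 - 625*I*√11 ≈ 12625.0 - 2072.9*I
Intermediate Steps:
(c(-11) - 101)*(-125) = (5*√(-11) - 101)*(-125) = (5*(I*√11) - 101)*(-125) = (5*I*√11 - 101)*(-125) = (-101 + 5*I*√11)*(-125) = 12625 - 625*I*√11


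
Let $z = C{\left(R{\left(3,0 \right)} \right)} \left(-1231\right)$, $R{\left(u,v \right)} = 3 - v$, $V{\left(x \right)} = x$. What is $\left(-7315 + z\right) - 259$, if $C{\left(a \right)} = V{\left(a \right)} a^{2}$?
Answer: $-40811$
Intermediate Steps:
$C{\left(a \right)} = a^{3}$ ($C{\left(a \right)} = a a^{2} = a^{3}$)
$z = -33237$ ($z = \left(3 - 0\right)^{3} \left(-1231\right) = \left(3 + 0\right)^{3} \left(-1231\right) = 3^{3} \left(-1231\right) = 27 \left(-1231\right) = -33237$)
$\left(-7315 + z\right) - 259 = \left(-7315 - 33237\right) - 259 = -40552 + \left(-12678 + 12419\right) = -40552 - 259 = -40811$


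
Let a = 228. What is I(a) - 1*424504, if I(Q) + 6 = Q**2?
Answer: -372526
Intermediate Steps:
I(Q) = -6 + Q**2
I(a) - 1*424504 = (-6 + 228**2) - 1*424504 = (-6 + 51984) - 424504 = 51978 - 424504 = -372526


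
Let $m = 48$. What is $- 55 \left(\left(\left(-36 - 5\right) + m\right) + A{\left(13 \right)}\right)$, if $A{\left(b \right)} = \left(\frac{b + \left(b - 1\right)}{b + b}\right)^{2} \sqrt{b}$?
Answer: $-385 - \frac{34375 \sqrt{13}}{676} \approx -568.34$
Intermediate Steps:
$A{\left(b \right)} = \frac{\left(-1 + 2 b\right)^{2}}{4 b^{\frac{3}{2}}}$ ($A{\left(b \right)} = \left(\frac{b + \left(-1 + b\right)}{2 b}\right)^{2} \sqrt{b} = \left(\left(-1 + 2 b\right) \frac{1}{2 b}\right)^{2} \sqrt{b} = \left(\frac{-1 + 2 b}{2 b}\right)^{2} \sqrt{b} = \frac{\left(-1 + 2 b\right)^{2}}{4 b^{2}} \sqrt{b} = \frac{\left(-1 + 2 b\right)^{2}}{4 b^{\frac{3}{2}}}$)
$- 55 \left(\left(\left(-36 - 5\right) + m\right) + A{\left(13 \right)}\right) = - 55 \left(\left(\left(-36 - 5\right) + 48\right) + \frac{\left(-1 + 2 \cdot 13\right)^{2}}{4 \cdot 13 \sqrt{13}}\right) = - 55 \left(\left(-41 + 48\right) + \frac{\frac{\sqrt{13}}{169} \left(-1 + 26\right)^{2}}{4}\right) = - 55 \left(7 + \frac{\frac{\sqrt{13}}{169} \cdot 25^{2}}{4}\right) = - 55 \left(7 + \frac{1}{4} \frac{\sqrt{13}}{169} \cdot 625\right) = - 55 \left(7 + \frac{625 \sqrt{13}}{676}\right) = -385 - \frac{34375 \sqrt{13}}{676}$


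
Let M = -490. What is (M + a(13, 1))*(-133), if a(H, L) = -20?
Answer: 67830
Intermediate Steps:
(M + a(13, 1))*(-133) = (-490 - 20)*(-133) = -510*(-133) = 67830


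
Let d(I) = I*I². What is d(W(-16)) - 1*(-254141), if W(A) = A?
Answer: 250045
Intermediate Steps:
d(I) = I³
d(W(-16)) - 1*(-254141) = (-16)³ - 1*(-254141) = -4096 + 254141 = 250045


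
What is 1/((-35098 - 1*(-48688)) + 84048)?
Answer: 1/97638 ≈ 1.0242e-5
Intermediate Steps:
1/((-35098 - 1*(-48688)) + 84048) = 1/((-35098 + 48688) + 84048) = 1/(13590 + 84048) = 1/97638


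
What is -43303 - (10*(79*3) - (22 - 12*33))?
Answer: -46047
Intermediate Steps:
-43303 - (10*(79*3) - (22 - 12*33)) = -43303 - (10*237 - (22 - 396)) = -43303 - (2370 - 1*(-374)) = -43303 - (2370 + 374) = -43303 - 1*2744 = -43303 - 2744 = -46047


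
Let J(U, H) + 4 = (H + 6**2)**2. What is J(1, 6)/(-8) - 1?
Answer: -221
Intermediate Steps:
J(U, H) = -4 + (36 + H)**2 (J(U, H) = -4 + (H + 6**2)**2 = -4 + (H + 36)**2 = -4 + (36 + H)**2)
J(1, 6)/(-8) - 1 = (-4 + (36 + 6)**2)/(-8) - 1 = -(-4 + 42**2)/8 - 1 = -(-4 + 1764)/8 - 1 = -1/8*1760 - 1 = -220 - 1 = -221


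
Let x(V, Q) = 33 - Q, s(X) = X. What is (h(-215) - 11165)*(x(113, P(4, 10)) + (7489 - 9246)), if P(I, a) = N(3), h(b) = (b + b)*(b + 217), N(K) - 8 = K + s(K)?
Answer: 20899450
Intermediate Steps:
N(K) = 8 + 2*K (N(K) = 8 + (K + K) = 8 + 2*K)
h(b) = 2*b*(217 + b) (h(b) = (2*b)*(217 + b) = 2*b*(217 + b))
P(I, a) = 14 (P(I, a) = 8 + 2*3 = 8 + 6 = 14)
(h(-215) - 11165)*(x(113, P(4, 10)) + (7489 - 9246)) = (2*(-215)*(217 - 215) - 11165)*((33 - 1*14) + (7489 - 9246)) = (2*(-215)*2 - 11165)*((33 - 14) - 1757) = (-860 - 11165)*(19 - 1757) = -12025*(-1738) = 20899450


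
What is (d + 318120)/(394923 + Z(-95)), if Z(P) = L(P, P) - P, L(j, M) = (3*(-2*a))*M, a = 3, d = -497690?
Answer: -89785/198364 ≈ -0.45263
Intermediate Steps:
L(j, M) = -18*M (L(j, M) = (3*(-2*3))*M = (3*(-6))*M = -18*M)
Z(P) = -19*P (Z(P) = -18*P - P = -19*P)
(d + 318120)/(394923 + Z(-95)) = (-497690 + 318120)/(394923 - 19*(-95)) = -179570/(394923 + 1805) = -179570/396728 = -179570*1/396728 = -89785/198364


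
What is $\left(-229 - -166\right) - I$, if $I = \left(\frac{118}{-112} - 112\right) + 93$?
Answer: $- \frac{2405}{56} \approx -42.946$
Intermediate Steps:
$I = - \frac{1123}{56}$ ($I = \left(118 \left(- \frac{1}{112}\right) - 112\right) + 93 = \left(- \frac{59}{56} - 112\right) + 93 = - \frac{6331}{56} + 93 = - \frac{1123}{56} \approx -20.054$)
$\left(-229 - -166\right) - I = \left(-229 - -166\right) - - \frac{1123}{56} = \left(-229 + 166\right) + \frac{1123}{56} = -63 + \frac{1123}{56} = - \frac{2405}{56}$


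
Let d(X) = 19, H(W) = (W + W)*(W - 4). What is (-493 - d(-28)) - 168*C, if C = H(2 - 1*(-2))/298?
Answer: -512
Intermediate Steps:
H(W) = 2*W*(-4 + W) (H(W) = (2*W)*(-4 + W) = 2*W*(-4 + W))
C = 0 (C = (2*(2 - 1*(-2))*(-4 + (2 - 1*(-2))))/298 = (2*(2 + 2)*(-4 + (2 + 2)))*(1/298) = (2*4*(-4 + 4))*(1/298) = (2*4*0)*(1/298) = 0*(1/298) = 0)
(-493 - d(-28)) - 168*C = (-493 - 1*19) - 168*0 = (-493 - 19) + 0 = -512 + 0 = -512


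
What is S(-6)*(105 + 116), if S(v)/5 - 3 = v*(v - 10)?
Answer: 109395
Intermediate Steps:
S(v) = 15 + 5*v*(-10 + v) (S(v) = 15 + 5*(v*(v - 10)) = 15 + 5*(v*(-10 + v)) = 15 + 5*v*(-10 + v))
S(-6)*(105 + 116) = (15 - 50*(-6) + 5*(-6)²)*(105 + 116) = (15 + 300 + 5*36)*221 = (15 + 300 + 180)*221 = 495*221 = 109395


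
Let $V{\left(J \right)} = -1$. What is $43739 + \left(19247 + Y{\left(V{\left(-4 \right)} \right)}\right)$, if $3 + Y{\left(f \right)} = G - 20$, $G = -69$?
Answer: $62894$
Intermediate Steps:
$Y{\left(f \right)} = -92$ ($Y{\left(f \right)} = -3 - 89 = -92$)
$43739 + \left(19247 + Y{\left(V{\left(-4 \right)} \right)}\right) = 43739 + \left(19247 - 92\right) = 43739 + 19155 = 62894$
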